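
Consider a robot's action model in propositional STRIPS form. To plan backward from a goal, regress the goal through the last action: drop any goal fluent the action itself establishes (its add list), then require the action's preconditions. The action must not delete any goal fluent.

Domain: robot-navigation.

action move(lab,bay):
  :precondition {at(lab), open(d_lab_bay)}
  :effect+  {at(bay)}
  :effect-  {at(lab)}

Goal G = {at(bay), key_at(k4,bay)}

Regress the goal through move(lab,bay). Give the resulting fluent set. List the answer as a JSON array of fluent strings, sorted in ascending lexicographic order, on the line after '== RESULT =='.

Regress:
  G ∩ del = {}  (empty — regression defined)
  G \ add = {at(bay), key_at(k4,bay)} \ {at(bay)} = {key_at(k4,bay)}
  ∪ pre   = {key_at(k4,bay)} ∪ {at(lab), open(d_lab_bay)}
          = {at(lab), key_at(k4,bay), open(d_lab_bay)}

== RESULT ==
["at(lab)", "key_at(k4,bay)", "open(d_lab_bay)"]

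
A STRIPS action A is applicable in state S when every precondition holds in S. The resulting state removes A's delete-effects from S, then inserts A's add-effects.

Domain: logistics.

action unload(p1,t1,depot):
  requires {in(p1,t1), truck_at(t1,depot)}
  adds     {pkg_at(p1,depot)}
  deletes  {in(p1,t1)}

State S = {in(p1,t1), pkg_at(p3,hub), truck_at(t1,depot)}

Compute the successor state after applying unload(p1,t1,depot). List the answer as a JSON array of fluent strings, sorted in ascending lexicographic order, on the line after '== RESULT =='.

Progress:
  pre ⊆ S: {in(p1,t1), truck_at(t1,depot)} ⊆ S  — applicable
  S \ del = {pkg_at(p3,hub), truck_at(t1,depot)}
  ∪ add   = {pkg_at(p1,depot), pkg_at(p3,hub), truck_at(t1,depot)}

== RESULT ==
["pkg_at(p1,depot)", "pkg_at(p3,hub)", "truck_at(t1,depot)"]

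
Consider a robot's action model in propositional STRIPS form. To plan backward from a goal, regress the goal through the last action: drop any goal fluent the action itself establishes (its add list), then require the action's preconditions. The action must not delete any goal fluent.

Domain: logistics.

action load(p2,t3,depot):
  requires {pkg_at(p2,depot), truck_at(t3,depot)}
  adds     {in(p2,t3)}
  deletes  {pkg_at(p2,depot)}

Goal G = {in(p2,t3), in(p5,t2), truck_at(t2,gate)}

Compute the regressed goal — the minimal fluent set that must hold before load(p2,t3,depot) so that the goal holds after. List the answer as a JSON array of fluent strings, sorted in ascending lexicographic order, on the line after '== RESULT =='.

Regress:
  G ∩ del = {}  (empty — regression defined)
  G \ add = {in(p2,t3), in(p5,t2), truck_at(t2,gate)} \ {in(p2,t3)} = {in(p5,t2), truck_at(t2,gate)}
  ∪ pre   = {in(p5,t2), truck_at(t2,gate)} ∪ {pkg_at(p2,depot), truck_at(t3,depot)}
          = {in(p5,t2), pkg_at(p2,depot), truck_at(t2,gate), truck_at(t3,depot)}

== RESULT ==
["in(p5,t2)", "pkg_at(p2,depot)", "truck_at(t2,gate)", "truck_at(t3,depot)"]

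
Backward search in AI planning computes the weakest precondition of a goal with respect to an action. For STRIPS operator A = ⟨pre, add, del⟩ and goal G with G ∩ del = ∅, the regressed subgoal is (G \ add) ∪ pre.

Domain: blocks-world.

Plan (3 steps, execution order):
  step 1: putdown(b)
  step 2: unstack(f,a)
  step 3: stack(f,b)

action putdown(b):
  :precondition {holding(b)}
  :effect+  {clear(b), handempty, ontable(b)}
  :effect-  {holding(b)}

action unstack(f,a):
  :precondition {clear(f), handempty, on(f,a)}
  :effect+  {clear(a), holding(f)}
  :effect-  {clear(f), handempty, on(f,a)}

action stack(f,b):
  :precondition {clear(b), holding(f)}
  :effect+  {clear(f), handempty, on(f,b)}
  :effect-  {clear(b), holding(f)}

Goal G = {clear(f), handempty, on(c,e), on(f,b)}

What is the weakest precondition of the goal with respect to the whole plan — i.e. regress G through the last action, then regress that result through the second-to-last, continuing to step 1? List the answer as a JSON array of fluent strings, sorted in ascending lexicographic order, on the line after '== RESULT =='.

Regress step by step:
  through step 3 (stack(f,b)): drop {clear(f), handempty, on(f,b)}, keep {on(c,e)}, require {clear(b), holding(f)}
    → {clear(b), holding(f), on(c,e)}
  through step 2 (unstack(f,a)): drop {holding(f)}, keep {clear(b), on(c,e)}, require {clear(f), handempty, on(f,a)}
    → {clear(b), clear(f), handempty, on(c,e), on(f,a)}
  through step 1 (putdown(b)): drop {clear(b), handempty}, keep {clear(f), on(c,e), on(f,a)}, require {holding(b)}
    → {clear(f), holding(b), on(c,e), on(f,a)}

== RESULT ==
["clear(f)", "holding(b)", "on(c,e)", "on(f,a)"]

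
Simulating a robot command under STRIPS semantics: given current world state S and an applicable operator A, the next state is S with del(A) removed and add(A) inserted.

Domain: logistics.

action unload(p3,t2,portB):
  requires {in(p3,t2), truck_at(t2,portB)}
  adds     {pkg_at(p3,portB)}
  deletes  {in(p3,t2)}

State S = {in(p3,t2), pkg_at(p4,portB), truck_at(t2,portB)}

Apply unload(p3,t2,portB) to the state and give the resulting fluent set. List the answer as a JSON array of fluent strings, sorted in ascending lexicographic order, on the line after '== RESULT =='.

Compute (S \ del) ∪ add:
  pre ⊆ S: {in(p3,t2), truck_at(t2,portB)} ⊆ S  — applicable
  S \ del = {pkg_at(p4,portB), truck_at(t2,portB)}
  ∪ add   = {pkg_at(p3,portB), pkg_at(p4,portB), truck_at(t2,portB)}

== RESULT ==
["pkg_at(p3,portB)", "pkg_at(p4,portB)", "truck_at(t2,portB)"]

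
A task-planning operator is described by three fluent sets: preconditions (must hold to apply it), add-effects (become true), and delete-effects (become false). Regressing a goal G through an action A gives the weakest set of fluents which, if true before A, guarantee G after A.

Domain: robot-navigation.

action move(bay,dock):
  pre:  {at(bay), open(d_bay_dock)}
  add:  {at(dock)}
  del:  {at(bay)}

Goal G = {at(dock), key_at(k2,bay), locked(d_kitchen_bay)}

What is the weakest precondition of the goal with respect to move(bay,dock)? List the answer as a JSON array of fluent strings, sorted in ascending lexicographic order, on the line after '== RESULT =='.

Regress:
  G ∩ del = {}  (empty — regression defined)
  G \ add = {at(dock), key_at(k2,bay), locked(d_kitchen_bay)} \ {at(dock)} = {key_at(k2,bay), locked(d_kitchen_bay)}
  ∪ pre   = {key_at(k2,bay), locked(d_kitchen_bay)} ∪ {at(bay), open(d_bay_dock)}
          = {at(bay), key_at(k2,bay), locked(d_kitchen_bay), open(d_bay_dock)}

== RESULT ==
["at(bay)", "key_at(k2,bay)", "locked(d_kitchen_bay)", "open(d_bay_dock)"]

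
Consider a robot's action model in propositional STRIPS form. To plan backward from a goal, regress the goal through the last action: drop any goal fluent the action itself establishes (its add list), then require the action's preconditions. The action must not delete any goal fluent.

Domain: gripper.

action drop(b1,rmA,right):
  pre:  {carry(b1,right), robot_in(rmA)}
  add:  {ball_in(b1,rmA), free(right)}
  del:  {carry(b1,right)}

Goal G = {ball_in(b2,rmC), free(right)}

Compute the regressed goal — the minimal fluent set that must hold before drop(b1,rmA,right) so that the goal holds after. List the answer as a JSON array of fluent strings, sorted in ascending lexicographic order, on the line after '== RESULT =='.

Regress:
  G ∩ del = {}  (empty — regression defined)
  G \ add = {ball_in(b2,rmC), free(right)} \ {ball_in(b1,rmA), free(right)} = {ball_in(b2,rmC)}
  ∪ pre   = {ball_in(b2,rmC)} ∪ {carry(b1,right), robot_in(rmA)}
          = {ball_in(b2,rmC), carry(b1,right), robot_in(rmA)}

== RESULT ==
["ball_in(b2,rmC)", "carry(b1,right)", "robot_in(rmA)"]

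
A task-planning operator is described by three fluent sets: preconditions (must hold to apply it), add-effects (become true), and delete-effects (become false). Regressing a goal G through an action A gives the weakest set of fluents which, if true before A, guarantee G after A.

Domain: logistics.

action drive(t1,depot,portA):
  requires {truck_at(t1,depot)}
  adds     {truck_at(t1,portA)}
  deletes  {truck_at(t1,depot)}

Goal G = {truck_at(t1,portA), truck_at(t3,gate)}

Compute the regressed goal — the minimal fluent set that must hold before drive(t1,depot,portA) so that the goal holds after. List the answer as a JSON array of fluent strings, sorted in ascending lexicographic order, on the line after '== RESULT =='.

Regress:
  G ∩ del = {}  (empty — regression defined)
  G \ add = {truck_at(t1,portA), truck_at(t3,gate)} \ {truck_at(t1,portA)} = {truck_at(t3,gate)}
  ∪ pre   = {truck_at(t3,gate)} ∪ {truck_at(t1,depot)}
          = {truck_at(t1,depot), truck_at(t3,gate)}

== RESULT ==
["truck_at(t1,depot)", "truck_at(t3,gate)"]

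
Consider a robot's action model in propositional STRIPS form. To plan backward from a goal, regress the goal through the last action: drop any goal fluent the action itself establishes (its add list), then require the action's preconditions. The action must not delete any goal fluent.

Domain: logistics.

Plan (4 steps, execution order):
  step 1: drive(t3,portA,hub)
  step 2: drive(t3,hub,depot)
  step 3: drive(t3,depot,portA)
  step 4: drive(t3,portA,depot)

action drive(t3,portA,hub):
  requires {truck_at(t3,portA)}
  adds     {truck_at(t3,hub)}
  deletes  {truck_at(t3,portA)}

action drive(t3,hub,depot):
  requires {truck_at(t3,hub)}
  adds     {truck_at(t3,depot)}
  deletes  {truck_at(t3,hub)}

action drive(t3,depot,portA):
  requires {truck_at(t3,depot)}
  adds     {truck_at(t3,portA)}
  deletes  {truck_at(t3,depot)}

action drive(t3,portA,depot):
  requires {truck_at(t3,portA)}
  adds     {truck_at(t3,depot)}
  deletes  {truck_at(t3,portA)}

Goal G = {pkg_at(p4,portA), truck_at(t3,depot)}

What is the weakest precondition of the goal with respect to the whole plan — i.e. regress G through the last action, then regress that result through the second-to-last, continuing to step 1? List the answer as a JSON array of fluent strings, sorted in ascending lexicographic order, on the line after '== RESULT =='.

Regress step by step:
  through step 4 (drive(t3,portA,depot)): drop {truck_at(t3,depot)}, keep {pkg_at(p4,portA)}, require {truck_at(t3,portA)}
    → {pkg_at(p4,portA), truck_at(t3,portA)}
  through step 3 (drive(t3,depot,portA)): drop {truck_at(t3,portA)}, keep {pkg_at(p4,portA)}, require {truck_at(t3,depot)}
    → {pkg_at(p4,portA), truck_at(t3,depot)}
  through step 2 (drive(t3,hub,depot)): drop {truck_at(t3,depot)}, keep {pkg_at(p4,portA)}, require {truck_at(t3,hub)}
    → {pkg_at(p4,portA), truck_at(t3,hub)}
  through step 1 (drive(t3,portA,hub)): drop {truck_at(t3,hub)}, keep {pkg_at(p4,portA)}, require {truck_at(t3,portA)}
    → {pkg_at(p4,portA), truck_at(t3,portA)}

== RESULT ==
["pkg_at(p4,portA)", "truck_at(t3,portA)"]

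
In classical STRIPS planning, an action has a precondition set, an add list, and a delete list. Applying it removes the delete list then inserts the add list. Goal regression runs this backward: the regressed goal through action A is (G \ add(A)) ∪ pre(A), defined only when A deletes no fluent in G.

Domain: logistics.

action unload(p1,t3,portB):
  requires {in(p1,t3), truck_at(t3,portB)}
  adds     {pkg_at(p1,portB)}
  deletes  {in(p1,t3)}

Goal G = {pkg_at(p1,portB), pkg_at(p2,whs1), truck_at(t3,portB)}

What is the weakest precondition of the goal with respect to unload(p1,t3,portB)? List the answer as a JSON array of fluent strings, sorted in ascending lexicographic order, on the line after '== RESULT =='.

Regress:
  G ∩ del = {}  (empty — regression defined)
  G \ add = {pkg_at(p1,portB), pkg_at(p2,whs1), truck_at(t3,portB)} \ {pkg_at(p1,portB)} = {pkg_at(p2,whs1), truck_at(t3,portB)}
  ∪ pre   = {pkg_at(p2,whs1), truck_at(t3,portB)} ∪ {in(p1,t3), truck_at(t3,portB)}
          = {in(p1,t3), pkg_at(p2,whs1), truck_at(t3,portB)}

== RESULT ==
["in(p1,t3)", "pkg_at(p2,whs1)", "truck_at(t3,portB)"]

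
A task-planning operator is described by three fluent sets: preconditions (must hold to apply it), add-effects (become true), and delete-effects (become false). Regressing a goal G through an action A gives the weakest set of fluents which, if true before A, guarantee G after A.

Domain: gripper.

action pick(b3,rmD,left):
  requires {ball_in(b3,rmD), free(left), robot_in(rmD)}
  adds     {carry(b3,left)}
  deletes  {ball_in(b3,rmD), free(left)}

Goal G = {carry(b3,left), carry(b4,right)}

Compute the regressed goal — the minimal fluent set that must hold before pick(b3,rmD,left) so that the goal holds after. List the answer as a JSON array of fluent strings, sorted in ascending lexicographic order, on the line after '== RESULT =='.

Compute (G \ add) ∪ pre:
  G ∩ del = {}  (empty — regression defined)
  G \ add = {carry(b3,left), carry(b4,right)} \ {carry(b3,left)} = {carry(b4,right)}
  ∪ pre   = {carry(b4,right)} ∪ {ball_in(b3,rmD), free(left), robot_in(rmD)}
          = {ball_in(b3,rmD), carry(b4,right), free(left), robot_in(rmD)}

== RESULT ==
["ball_in(b3,rmD)", "carry(b4,right)", "free(left)", "robot_in(rmD)"]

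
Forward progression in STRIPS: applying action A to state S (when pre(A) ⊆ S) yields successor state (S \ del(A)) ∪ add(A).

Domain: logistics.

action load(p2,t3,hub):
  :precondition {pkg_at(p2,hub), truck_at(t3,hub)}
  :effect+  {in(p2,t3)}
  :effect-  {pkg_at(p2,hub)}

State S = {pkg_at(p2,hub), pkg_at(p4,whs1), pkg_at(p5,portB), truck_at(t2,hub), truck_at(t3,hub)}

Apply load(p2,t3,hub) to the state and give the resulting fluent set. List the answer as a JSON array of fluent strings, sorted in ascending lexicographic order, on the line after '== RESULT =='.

Compute (S \ del) ∪ add:
  pre ⊆ S: {pkg_at(p2,hub), truck_at(t3,hub)} ⊆ S  — applicable
  S \ del = {pkg_at(p4,whs1), pkg_at(p5,portB), truck_at(t2,hub), truck_at(t3,hub)}
  ∪ add   = {in(p2,t3), pkg_at(p4,whs1), pkg_at(p5,portB), truck_at(t2,hub), truck_at(t3,hub)}

== RESULT ==
["in(p2,t3)", "pkg_at(p4,whs1)", "pkg_at(p5,portB)", "truck_at(t2,hub)", "truck_at(t3,hub)"]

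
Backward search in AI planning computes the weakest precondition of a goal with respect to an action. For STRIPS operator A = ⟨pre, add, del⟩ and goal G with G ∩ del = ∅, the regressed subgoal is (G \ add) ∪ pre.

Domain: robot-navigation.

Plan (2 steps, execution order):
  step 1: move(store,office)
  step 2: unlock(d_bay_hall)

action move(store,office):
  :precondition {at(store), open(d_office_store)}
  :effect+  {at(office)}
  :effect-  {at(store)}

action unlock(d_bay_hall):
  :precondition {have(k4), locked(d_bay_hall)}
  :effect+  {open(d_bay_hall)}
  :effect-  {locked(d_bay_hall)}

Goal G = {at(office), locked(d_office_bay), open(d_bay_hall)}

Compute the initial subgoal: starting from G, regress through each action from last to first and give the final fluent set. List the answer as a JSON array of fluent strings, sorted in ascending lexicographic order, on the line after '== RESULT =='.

Regress step by step:
  through step 2 (unlock(d_bay_hall)): drop {open(d_bay_hall)}, keep {at(office), locked(d_office_bay)}, require {have(k4), locked(d_bay_hall)}
    → {at(office), have(k4), locked(d_bay_hall), locked(d_office_bay)}
  through step 1 (move(store,office)): drop {at(office)}, keep {have(k4), locked(d_bay_hall), locked(d_office_bay)}, require {at(store), open(d_office_store)}
    → {at(store), have(k4), locked(d_bay_hall), locked(d_office_bay), open(d_office_store)}

== RESULT ==
["at(store)", "have(k4)", "locked(d_bay_hall)", "locked(d_office_bay)", "open(d_office_store)"]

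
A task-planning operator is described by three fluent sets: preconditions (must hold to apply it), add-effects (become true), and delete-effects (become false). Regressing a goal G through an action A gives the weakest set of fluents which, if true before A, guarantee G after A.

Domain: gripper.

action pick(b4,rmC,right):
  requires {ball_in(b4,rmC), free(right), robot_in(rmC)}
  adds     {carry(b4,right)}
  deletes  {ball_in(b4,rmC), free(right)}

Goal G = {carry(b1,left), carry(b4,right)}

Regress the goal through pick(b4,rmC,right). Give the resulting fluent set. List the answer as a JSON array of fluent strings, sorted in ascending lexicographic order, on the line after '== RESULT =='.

Regress:
  G ∩ del = {}  (empty — regression defined)
  G \ add = {carry(b1,left), carry(b4,right)} \ {carry(b4,right)} = {carry(b1,left)}
  ∪ pre   = {carry(b1,left)} ∪ {ball_in(b4,rmC), free(right), robot_in(rmC)}
          = {ball_in(b4,rmC), carry(b1,left), free(right), robot_in(rmC)}

== RESULT ==
["ball_in(b4,rmC)", "carry(b1,left)", "free(right)", "robot_in(rmC)"]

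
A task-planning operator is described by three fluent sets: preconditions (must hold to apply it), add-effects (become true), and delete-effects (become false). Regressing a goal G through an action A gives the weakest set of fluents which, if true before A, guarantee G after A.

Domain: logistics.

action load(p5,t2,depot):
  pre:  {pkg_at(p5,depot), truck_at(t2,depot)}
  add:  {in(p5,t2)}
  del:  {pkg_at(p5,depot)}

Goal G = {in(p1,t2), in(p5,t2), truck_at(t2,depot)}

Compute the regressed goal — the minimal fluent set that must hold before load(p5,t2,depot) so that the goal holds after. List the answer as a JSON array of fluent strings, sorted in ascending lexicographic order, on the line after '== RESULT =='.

Regress:
  G ∩ del = {}  (empty — regression defined)
  G \ add = {in(p1,t2), in(p5,t2), truck_at(t2,depot)} \ {in(p5,t2)} = {in(p1,t2), truck_at(t2,depot)}
  ∪ pre   = {in(p1,t2), truck_at(t2,depot)} ∪ {pkg_at(p5,depot), truck_at(t2,depot)}
          = {in(p1,t2), pkg_at(p5,depot), truck_at(t2,depot)}

== RESULT ==
["in(p1,t2)", "pkg_at(p5,depot)", "truck_at(t2,depot)"]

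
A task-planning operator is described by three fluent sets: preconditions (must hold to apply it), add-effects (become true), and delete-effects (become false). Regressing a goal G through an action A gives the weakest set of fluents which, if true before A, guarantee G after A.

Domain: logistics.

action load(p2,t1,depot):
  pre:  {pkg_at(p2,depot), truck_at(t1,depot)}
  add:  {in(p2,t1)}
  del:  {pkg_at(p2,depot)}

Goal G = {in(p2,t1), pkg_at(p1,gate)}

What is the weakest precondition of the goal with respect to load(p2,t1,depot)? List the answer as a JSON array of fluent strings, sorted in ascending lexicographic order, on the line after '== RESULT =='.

Compute (G \ add) ∪ pre:
  G ∩ del = {}  (empty — regression defined)
  G \ add = {in(p2,t1), pkg_at(p1,gate)} \ {in(p2,t1)} = {pkg_at(p1,gate)}
  ∪ pre   = {pkg_at(p1,gate)} ∪ {pkg_at(p2,depot), truck_at(t1,depot)}
          = {pkg_at(p1,gate), pkg_at(p2,depot), truck_at(t1,depot)}

== RESULT ==
["pkg_at(p1,gate)", "pkg_at(p2,depot)", "truck_at(t1,depot)"]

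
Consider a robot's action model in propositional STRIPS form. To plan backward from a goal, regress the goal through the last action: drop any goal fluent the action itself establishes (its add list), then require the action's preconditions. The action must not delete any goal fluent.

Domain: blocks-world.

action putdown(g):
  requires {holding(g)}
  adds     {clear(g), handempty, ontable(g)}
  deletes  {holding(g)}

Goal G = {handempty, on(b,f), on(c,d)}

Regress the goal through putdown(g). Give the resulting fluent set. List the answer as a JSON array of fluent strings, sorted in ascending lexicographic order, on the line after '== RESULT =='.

Compute (G \ add) ∪ pre:
  G ∩ del = {}  (empty — regression defined)
  G \ add = {handempty, on(b,f), on(c,d)} \ {clear(g), handempty, ontable(g)} = {on(b,f), on(c,d)}
  ∪ pre   = {on(b,f), on(c,d)} ∪ {holding(g)}
          = {holding(g), on(b,f), on(c,d)}

== RESULT ==
["holding(g)", "on(b,f)", "on(c,d)"]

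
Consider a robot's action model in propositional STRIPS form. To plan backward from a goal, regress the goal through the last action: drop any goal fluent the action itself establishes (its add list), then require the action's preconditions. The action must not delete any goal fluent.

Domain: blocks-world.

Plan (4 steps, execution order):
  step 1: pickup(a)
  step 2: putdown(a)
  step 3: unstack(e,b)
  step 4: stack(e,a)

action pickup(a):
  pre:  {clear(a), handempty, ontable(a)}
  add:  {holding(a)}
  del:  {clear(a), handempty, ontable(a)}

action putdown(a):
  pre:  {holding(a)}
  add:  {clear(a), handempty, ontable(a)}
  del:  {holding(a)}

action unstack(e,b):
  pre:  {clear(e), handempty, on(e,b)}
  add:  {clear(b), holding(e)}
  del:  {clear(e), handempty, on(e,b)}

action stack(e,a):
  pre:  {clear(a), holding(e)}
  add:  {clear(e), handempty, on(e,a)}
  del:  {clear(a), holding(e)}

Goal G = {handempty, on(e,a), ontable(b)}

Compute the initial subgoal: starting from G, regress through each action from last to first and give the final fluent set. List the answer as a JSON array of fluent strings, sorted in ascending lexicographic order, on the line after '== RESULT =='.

Work backward from the goal:
  through step 4 (stack(e,a)): drop {handempty, on(e,a)}, keep {ontable(b)}, require {clear(a), holding(e)}
    → {clear(a), holding(e), ontable(b)}
  through step 3 (unstack(e,b)): drop {holding(e)}, keep {clear(a), ontable(b)}, require {clear(e), handempty, on(e,b)}
    → {clear(a), clear(e), handempty, on(e,b), ontable(b)}
  through step 2 (putdown(a)): drop {clear(a), handempty}, keep {clear(e), on(e,b), ontable(b)}, require {holding(a)}
    → {clear(e), holding(a), on(e,b), ontable(b)}
  through step 1 (pickup(a)): drop {holding(a)}, keep {clear(e), on(e,b), ontable(b)}, require {clear(a), handempty, ontable(a)}
    → {clear(a), clear(e), handempty, on(e,b), ontable(a), ontable(b)}

== RESULT ==
["clear(a)", "clear(e)", "handempty", "on(e,b)", "ontable(a)", "ontable(b)"]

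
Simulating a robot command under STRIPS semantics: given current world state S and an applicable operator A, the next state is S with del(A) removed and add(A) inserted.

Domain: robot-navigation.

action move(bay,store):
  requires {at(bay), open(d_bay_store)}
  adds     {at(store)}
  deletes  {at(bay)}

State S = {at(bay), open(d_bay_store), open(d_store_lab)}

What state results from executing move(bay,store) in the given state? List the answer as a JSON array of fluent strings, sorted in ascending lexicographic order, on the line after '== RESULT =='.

Progress:
  pre ⊆ S: {at(bay), open(d_bay_store)} ⊆ S  — applicable
  S \ del = {open(d_bay_store), open(d_store_lab)}
  ∪ add   = {at(store), open(d_bay_store), open(d_store_lab)}

== RESULT ==
["at(store)", "open(d_bay_store)", "open(d_store_lab)"]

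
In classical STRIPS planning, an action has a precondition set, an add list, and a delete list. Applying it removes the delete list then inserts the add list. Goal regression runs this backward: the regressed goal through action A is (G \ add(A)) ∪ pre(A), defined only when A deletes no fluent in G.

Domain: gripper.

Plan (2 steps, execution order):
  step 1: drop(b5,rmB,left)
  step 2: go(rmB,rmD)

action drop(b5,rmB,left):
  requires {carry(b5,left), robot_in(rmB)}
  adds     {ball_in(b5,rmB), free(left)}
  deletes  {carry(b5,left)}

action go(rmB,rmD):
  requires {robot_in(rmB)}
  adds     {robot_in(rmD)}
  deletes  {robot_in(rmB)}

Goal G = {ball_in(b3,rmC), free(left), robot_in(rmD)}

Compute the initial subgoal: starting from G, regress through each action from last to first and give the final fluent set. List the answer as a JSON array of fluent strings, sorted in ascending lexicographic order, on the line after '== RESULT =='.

Work backward from the goal:
  through step 2 (go(rmB,rmD)): drop {robot_in(rmD)}, keep {ball_in(b3,rmC), free(left)}, require {robot_in(rmB)}
    → {ball_in(b3,rmC), free(left), robot_in(rmB)}
  through step 1 (drop(b5,rmB,left)): drop {free(left)}, keep {ball_in(b3,rmC), robot_in(rmB)}, require {carry(b5,left), robot_in(rmB)}
    → {ball_in(b3,rmC), carry(b5,left), robot_in(rmB)}

== RESULT ==
["ball_in(b3,rmC)", "carry(b5,left)", "robot_in(rmB)"]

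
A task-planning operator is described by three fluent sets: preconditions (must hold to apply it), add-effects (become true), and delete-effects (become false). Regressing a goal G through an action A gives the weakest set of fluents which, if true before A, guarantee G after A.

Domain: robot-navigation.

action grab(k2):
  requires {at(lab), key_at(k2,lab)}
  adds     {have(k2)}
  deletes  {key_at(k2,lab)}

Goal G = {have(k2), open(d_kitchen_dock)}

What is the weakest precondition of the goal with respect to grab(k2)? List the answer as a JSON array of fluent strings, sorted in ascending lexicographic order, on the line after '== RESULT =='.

Regress:
  G ∩ del = {}  (empty — regression defined)
  G \ add = {have(k2), open(d_kitchen_dock)} \ {have(k2)} = {open(d_kitchen_dock)}
  ∪ pre   = {open(d_kitchen_dock)} ∪ {at(lab), key_at(k2,lab)}
          = {at(lab), key_at(k2,lab), open(d_kitchen_dock)}

== RESULT ==
["at(lab)", "key_at(k2,lab)", "open(d_kitchen_dock)"]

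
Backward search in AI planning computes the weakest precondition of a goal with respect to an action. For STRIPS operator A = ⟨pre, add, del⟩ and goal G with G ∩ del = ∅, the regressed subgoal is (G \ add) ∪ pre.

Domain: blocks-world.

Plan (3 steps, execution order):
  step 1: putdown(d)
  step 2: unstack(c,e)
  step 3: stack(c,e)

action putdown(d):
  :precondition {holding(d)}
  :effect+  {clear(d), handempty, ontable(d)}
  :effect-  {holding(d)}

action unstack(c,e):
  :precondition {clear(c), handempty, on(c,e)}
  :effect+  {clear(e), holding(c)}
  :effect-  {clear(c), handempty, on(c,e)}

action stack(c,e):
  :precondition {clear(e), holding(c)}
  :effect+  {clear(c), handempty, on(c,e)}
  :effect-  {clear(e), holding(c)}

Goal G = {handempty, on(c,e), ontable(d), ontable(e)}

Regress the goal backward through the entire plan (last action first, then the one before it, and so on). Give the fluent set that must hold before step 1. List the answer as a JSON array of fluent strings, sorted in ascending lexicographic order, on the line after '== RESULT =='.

Regress step by step:
  through step 3 (stack(c,e)): drop {handempty, on(c,e)}, keep {ontable(d), ontable(e)}, require {clear(e), holding(c)}
    → {clear(e), holding(c), ontable(d), ontable(e)}
  through step 2 (unstack(c,e)): drop {clear(e), holding(c)}, keep {ontable(d), ontable(e)}, require {clear(c), handempty, on(c,e)}
    → {clear(c), handempty, on(c,e), ontable(d), ontable(e)}
  through step 1 (putdown(d)): drop {handempty, ontable(d)}, keep {clear(c), on(c,e), ontable(e)}, require {holding(d)}
    → {clear(c), holding(d), on(c,e), ontable(e)}

== RESULT ==
["clear(c)", "holding(d)", "on(c,e)", "ontable(e)"]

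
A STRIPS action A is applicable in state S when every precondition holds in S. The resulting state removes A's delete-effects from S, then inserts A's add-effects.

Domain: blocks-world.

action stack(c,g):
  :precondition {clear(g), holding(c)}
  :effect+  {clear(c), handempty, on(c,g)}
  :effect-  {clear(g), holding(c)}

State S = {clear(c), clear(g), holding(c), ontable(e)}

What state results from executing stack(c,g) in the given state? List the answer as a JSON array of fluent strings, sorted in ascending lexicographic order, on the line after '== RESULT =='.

Compute (S \ del) ∪ add:
  pre ⊆ S: {clear(g), holding(c)} ⊆ S  — applicable
  S \ del = {clear(c), ontable(e)}
  ∪ add   = {clear(c), handempty, on(c,g), ontable(e)}

== RESULT ==
["clear(c)", "handempty", "on(c,g)", "ontable(e)"]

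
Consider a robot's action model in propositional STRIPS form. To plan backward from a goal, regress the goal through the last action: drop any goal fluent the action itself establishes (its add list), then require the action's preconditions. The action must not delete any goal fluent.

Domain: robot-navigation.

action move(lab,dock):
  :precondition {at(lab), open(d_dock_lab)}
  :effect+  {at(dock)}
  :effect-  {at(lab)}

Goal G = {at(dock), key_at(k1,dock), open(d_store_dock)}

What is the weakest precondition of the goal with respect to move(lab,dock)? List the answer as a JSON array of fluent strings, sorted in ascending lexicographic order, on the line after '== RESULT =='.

Regress:
  G ∩ del = {}  (empty — regression defined)
  G \ add = {at(dock), key_at(k1,dock), open(d_store_dock)} \ {at(dock)} = {key_at(k1,dock), open(d_store_dock)}
  ∪ pre   = {key_at(k1,dock), open(d_store_dock)} ∪ {at(lab), open(d_dock_lab)}
          = {at(lab), key_at(k1,dock), open(d_dock_lab), open(d_store_dock)}

== RESULT ==
["at(lab)", "key_at(k1,dock)", "open(d_dock_lab)", "open(d_store_dock)"]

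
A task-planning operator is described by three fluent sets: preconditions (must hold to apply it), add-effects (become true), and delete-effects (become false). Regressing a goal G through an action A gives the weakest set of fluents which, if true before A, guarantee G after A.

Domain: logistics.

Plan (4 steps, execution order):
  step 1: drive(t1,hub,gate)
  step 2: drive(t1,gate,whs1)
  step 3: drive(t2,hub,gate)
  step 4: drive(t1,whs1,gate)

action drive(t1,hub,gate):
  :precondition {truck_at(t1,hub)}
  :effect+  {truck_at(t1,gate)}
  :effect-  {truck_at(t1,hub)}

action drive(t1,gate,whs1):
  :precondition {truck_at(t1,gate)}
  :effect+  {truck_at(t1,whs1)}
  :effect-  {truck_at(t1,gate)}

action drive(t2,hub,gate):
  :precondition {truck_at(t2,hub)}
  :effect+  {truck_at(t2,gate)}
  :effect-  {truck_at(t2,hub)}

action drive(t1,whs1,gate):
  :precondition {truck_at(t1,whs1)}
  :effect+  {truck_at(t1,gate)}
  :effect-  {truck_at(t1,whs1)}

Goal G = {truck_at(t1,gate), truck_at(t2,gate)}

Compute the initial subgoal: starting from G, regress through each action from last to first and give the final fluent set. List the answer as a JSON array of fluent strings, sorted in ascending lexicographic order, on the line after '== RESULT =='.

Regress step by step:
  through step 4 (drive(t1,whs1,gate)): drop {truck_at(t1,gate)}, keep {truck_at(t2,gate)}, require {truck_at(t1,whs1)}
    → {truck_at(t1,whs1), truck_at(t2,gate)}
  through step 3 (drive(t2,hub,gate)): drop {truck_at(t2,gate)}, keep {truck_at(t1,whs1)}, require {truck_at(t2,hub)}
    → {truck_at(t1,whs1), truck_at(t2,hub)}
  through step 2 (drive(t1,gate,whs1)): drop {truck_at(t1,whs1)}, keep {truck_at(t2,hub)}, require {truck_at(t1,gate)}
    → {truck_at(t1,gate), truck_at(t2,hub)}
  through step 1 (drive(t1,hub,gate)): drop {truck_at(t1,gate)}, keep {truck_at(t2,hub)}, require {truck_at(t1,hub)}
    → {truck_at(t1,hub), truck_at(t2,hub)}

== RESULT ==
["truck_at(t1,hub)", "truck_at(t2,hub)"]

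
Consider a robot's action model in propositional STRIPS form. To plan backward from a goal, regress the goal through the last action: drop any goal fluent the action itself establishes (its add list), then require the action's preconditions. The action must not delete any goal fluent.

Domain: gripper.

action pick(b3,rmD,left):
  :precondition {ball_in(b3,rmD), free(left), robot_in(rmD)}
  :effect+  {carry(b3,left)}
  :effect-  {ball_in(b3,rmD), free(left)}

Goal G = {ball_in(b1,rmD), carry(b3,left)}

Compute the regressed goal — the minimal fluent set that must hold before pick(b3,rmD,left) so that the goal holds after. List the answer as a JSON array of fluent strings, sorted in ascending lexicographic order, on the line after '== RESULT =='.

Compute (G \ add) ∪ pre:
  G ∩ del = {}  (empty — regression defined)
  G \ add = {ball_in(b1,rmD), carry(b3,left)} \ {carry(b3,left)} = {ball_in(b1,rmD)}
  ∪ pre   = {ball_in(b1,rmD)} ∪ {ball_in(b3,rmD), free(left), robot_in(rmD)}
          = {ball_in(b1,rmD), ball_in(b3,rmD), free(left), robot_in(rmD)}

== RESULT ==
["ball_in(b1,rmD)", "ball_in(b3,rmD)", "free(left)", "robot_in(rmD)"]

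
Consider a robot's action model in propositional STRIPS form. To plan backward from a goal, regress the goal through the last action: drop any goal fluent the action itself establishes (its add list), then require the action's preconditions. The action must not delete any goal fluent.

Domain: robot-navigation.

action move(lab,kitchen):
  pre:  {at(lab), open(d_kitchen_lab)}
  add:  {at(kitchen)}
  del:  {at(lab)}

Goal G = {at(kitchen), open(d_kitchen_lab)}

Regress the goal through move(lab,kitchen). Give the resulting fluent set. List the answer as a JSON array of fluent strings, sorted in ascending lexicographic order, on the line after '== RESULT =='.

Regress:
  G ∩ del = {}  (empty — regression defined)
  G \ add = {at(kitchen), open(d_kitchen_lab)} \ {at(kitchen)} = {open(d_kitchen_lab)}
  ∪ pre   = {open(d_kitchen_lab)} ∪ {at(lab), open(d_kitchen_lab)}
          = {at(lab), open(d_kitchen_lab)}

== RESULT ==
["at(lab)", "open(d_kitchen_lab)"]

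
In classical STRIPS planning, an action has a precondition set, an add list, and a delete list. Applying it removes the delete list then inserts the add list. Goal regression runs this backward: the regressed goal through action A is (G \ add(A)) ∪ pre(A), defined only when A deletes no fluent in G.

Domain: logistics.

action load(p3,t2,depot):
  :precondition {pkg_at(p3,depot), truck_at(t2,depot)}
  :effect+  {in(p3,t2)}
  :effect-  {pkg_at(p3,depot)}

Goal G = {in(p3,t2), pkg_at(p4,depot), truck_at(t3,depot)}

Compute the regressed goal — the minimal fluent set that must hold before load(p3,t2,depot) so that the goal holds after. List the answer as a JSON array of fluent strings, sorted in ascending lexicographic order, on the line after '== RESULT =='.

Regress:
  G ∩ del = {}  (empty — regression defined)
  G \ add = {in(p3,t2), pkg_at(p4,depot), truck_at(t3,depot)} \ {in(p3,t2)} = {pkg_at(p4,depot), truck_at(t3,depot)}
  ∪ pre   = {pkg_at(p4,depot), truck_at(t3,depot)} ∪ {pkg_at(p3,depot), truck_at(t2,depot)}
          = {pkg_at(p3,depot), pkg_at(p4,depot), truck_at(t2,depot), truck_at(t3,depot)}

== RESULT ==
["pkg_at(p3,depot)", "pkg_at(p4,depot)", "truck_at(t2,depot)", "truck_at(t3,depot)"]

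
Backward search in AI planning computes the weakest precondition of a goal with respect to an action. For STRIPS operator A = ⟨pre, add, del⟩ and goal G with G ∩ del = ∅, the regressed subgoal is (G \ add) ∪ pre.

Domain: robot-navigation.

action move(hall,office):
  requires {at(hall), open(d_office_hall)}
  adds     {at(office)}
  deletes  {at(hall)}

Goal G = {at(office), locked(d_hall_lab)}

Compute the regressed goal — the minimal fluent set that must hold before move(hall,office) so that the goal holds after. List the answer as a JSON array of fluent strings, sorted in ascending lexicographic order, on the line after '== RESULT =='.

Compute (G \ add) ∪ pre:
  G ∩ del = {}  (empty — regression defined)
  G \ add = {at(office), locked(d_hall_lab)} \ {at(office)} = {locked(d_hall_lab)}
  ∪ pre   = {locked(d_hall_lab)} ∪ {at(hall), open(d_office_hall)}
          = {at(hall), locked(d_hall_lab), open(d_office_hall)}

== RESULT ==
["at(hall)", "locked(d_hall_lab)", "open(d_office_hall)"]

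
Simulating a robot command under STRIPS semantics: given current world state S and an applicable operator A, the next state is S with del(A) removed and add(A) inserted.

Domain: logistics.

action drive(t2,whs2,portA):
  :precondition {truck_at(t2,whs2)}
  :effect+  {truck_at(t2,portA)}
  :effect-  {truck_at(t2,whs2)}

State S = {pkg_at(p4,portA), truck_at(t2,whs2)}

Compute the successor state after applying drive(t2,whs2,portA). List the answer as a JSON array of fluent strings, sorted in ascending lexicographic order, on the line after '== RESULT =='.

Progress:
  pre ⊆ S: {truck_at(t2,whs2)} ⊆ S  — applicable
  S \ del = {pkg_at(p4,portA)}
  ∪ add   = {pkg_at(p4,portA), truck_at(t2,portA)}

== RESULT ==
["pkg_at(p4,portA)", "truck_at(t2,portA)"]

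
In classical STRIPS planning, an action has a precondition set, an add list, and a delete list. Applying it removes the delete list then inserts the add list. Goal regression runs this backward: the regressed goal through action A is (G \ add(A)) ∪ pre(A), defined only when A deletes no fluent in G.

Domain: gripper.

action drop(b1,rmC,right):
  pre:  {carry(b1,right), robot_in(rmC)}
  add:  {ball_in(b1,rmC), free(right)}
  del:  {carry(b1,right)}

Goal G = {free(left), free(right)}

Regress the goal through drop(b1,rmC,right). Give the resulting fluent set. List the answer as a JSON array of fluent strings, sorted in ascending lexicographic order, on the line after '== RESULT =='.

Regress:
  G ∩ del = {}  (empty — regression defined)
  G \ add = {free(left), free(right)} \ {ball_in(b1,rmC), free(right)} = {free(left)}
  ∪ pre   = {free(left)} ∪ {carry(b1,right), robot_in(rmC)}
          = {carry(b1,right), free(left), robot_in(rmC)}

== RESULT ==
["carry(b1,right)", "free(left)", "robot_in(rmC)"]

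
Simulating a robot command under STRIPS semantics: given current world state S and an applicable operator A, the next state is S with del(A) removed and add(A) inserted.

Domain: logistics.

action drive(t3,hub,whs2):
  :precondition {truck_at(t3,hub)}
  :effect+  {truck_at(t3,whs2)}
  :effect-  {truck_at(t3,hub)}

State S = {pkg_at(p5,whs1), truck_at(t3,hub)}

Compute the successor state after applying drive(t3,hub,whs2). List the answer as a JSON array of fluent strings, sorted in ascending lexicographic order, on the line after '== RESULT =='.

Compute (S \ del) ∪ add:
  pre ⊆ S: {truck_at(t3,hub)} ⊆ S  — applicable
  S \ del = {pkg_at(p5,whs1)}
  ∪ add   = {pkg_at(p5,whs1), truck_at(t3,whs2)}

== RESULT ==
["pkg_at(p5,whs1)", "truck_at(t3,whs2)"]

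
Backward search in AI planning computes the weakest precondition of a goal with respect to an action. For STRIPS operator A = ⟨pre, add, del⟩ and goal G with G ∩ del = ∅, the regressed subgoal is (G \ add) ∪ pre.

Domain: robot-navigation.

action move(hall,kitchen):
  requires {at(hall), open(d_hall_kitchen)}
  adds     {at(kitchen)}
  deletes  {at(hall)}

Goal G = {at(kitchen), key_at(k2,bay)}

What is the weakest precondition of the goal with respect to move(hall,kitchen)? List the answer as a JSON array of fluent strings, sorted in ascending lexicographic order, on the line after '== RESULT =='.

Regress:
  G ∩ del = {}  (empty — regression defined)
  G \ add = {at(kitchen), key_at(k2,bay)} \ {at(kitchen)} = {key_at(k2,bay)}
  ∪ pre   = {key_at(k2,bay)} ∪ {at(hall), open(d_hall_kitchen)}
          = {at(hall), key_at(k2,bay), open(d_hall_kitchen)}

== RESULT ==
["at(hall)", "key_at(k2,bay)", "open(d_hall_kitchen)"]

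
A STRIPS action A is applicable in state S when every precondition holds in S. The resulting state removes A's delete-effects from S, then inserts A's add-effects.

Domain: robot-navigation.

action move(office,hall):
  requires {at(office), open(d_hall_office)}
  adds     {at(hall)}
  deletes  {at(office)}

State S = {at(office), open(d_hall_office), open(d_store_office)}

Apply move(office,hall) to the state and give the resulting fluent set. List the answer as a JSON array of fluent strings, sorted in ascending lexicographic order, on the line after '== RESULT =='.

Compute (S \ del) ∪ add:
  pre ⊆ S: {at(office), open(d_hall_office)} ⊆ S  — applicable
  S \ del = {open(d_hall_office), open(d_store_office)}
  ∪ add   = {at(hall), open(d_hall_office), open(d_store_office)}

== RESULT ==
["at(hall)", "open(d_hall_office)", "open(d_store_office)"]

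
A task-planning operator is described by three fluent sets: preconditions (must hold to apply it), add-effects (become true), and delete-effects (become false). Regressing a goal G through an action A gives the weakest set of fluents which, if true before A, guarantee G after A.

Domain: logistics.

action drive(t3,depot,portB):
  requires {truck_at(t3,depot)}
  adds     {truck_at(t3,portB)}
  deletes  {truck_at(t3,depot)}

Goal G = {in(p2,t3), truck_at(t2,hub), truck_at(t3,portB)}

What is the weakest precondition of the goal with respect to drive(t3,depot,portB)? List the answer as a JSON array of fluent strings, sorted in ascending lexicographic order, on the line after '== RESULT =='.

Regress:
  G ∩ del = {}  (empty — regression defined)
  G \ add = {in(p2,t3), truck_at(t2,hub), truck_at(t3,portB)} \ {truck_at(t3,portB)} = {in(p2,t3), truck_at(t2,hub)}
  ∪ pre   = {in(p2,t3), truck_at(t2,hub)} ∪ {truck_at(t3,depot)}
          = {in(p2,t3), truck_at(t2,hub), truck_at(t3,depot)}

== RESULT ==
["in(p2,t3)", "truck_at(t2,hub)", "truck_at(t3,depot)"]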